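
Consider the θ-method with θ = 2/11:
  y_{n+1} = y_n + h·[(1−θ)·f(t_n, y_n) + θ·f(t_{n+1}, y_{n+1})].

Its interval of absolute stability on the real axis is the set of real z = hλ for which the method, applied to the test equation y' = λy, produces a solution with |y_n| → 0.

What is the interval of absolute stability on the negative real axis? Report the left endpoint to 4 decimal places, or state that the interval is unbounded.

With y'=λy (z=hλ):
  y_{n+1} = y_n + z·[9/11·y_n + 2/11·y_{n+1}] ⇒ (1 − 2/11z)y_{n+1} = (1 + 9/11z)y_n
  Hence R(z) = (1 + 9/11z)/(1 − 2/11z).

Boundary: |R(x)|=1, x<0.
x=-0.43: |R|=0.6012
R=−1: 1+9/11x = −1+2/11x ⇒ -7/11x=2 ⇒ x=2/(-7/11)=-3.1429
Confirm numerically:
  x=-2.870: |R|=0.88590 <1
  x=-2.100: |R|=0.51974 <1
  x=-1.762: |R|=0.33448 <1
  x=-1.339: |R|=0.07684 <1
  x=-3.719: |R|=1.21873 >1
  x=-3.646: |R|=1.19254 >1
  x=-3.358: |R|=1.08501 >1
So |R|<1 on (-3.1429, 0).

z∈(-3.1429,0).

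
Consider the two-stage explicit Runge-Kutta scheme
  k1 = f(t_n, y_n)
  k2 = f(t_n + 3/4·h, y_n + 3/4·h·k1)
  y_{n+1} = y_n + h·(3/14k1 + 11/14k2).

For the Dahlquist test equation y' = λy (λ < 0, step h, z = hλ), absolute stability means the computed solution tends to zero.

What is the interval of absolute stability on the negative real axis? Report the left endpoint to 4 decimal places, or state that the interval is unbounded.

(-1.6970, 0).

With y'=λy (z=hλ):
  k1=λy_n ⇒ h·k1=z·y_n;  k2=λ(1+3/4z)y_n ⇒ h·k2=z(1+3/4z)y_n
  y_{n+1}/y_n = 1 + 3/14z + 11/14z(1+3/4z) = 1 + z + 33/56z²
  so R(z) = 1 + z + 33/56z².

Find x<0 with |R(x)|<1.
x=-1.04: |R|=0.5974
R=1: x+33/56x²=0 ⇒ x=−56/33=-1.6970; min R=1−1/(4·33/56)=0.5758>−1
Confirm numerically:
  x=-1.635: |R|=0.94029 <1
  x=-1.176: |R|=0.63897 <1
  x=-0.789: |R|=0.57784 <1
  x=-2.148: |R|=1.57091 >1
  x=-1.796: |R|=1.10481 >1
Interval (-1.6970, 0).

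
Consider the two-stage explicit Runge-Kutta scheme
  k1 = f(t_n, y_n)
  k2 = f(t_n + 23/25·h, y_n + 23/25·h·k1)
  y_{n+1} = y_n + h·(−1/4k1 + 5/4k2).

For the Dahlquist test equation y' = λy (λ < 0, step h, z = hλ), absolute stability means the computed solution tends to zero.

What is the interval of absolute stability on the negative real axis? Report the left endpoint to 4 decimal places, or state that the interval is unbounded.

(-0.8696, 0).

Test eqn y'=λy, z=hλ:
  k1=λy_n ⇒ h·k1=z·y_n;  k2=λ(1+23/25z)y_n ⇒ h·k2=z(1+23/25z)y_n
  y_{n+1}/y_n = 1 − 1/4z + 5/4z(1+23/25z) = 1 + z + 23/20z²
  R(z) = 1 + z + 23/20z².

Need |R(x)|<1, x<0.
x=-0.62: |R|=0.8221
R=1: x+23/20x²=0 ⇒ x=−20/23=-0.8696; min R=1−1/(4·23/20)=0.7826>−1
Confirm numerically:
  x=-0.617: |R|=0.82079 <1
  x=-0.554: |R|=0.79895 <1
  x=-0.504: |R|=0.78812 <1
  x=-1.421: |R|=1.90113 >1
  x=-1.067: |R|=1.24226 >1
Stable set (-0.8696, 0).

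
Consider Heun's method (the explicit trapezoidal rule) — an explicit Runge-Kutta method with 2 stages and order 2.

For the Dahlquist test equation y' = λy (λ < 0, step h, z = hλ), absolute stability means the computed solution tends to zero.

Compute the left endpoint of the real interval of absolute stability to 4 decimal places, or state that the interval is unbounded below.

With y'=λy (z=hλ):
  order 2, 2-stage ⇒ R(z)=1+z+z^2/2
  (e.g. R(-0.73)=0.53645, |R|=0.53645)

Find x<0 with |R(x)|<1.
x=-0.73: |R|=0.5364
|R(-2.07)|=1.0724 |R(-1.78)|=0.8042 |R(-1.09)|=0.5040
Bisect:
  x_lo=-2.7078 |R|=1.9583  x_hi=-0.3366 |R|=0.7201
  mid=-1.52219 |R|=0.63634 →hi
  mid=-2.11500 |R|=1.12162 →lo
  mid=-1.81860 |R|=0.83505 →hi
  mid=-1.96680 |R|=0.96735 →hi
  mid=-2.04090 |R|=1.04174 →lo
  mid=-2.00385 |R|=1.00386 →lo
  mid=-1.98533 |R|=0.98543 →hi
  mid=-1.99459 |R|=0.99460 →hi
  mid=-1.99922 |R|=0.99922 →hi
  ...
  [-2.00009,-1.99994] ⇒ x*=-2.0000
So |R|<1 on (-2.0000, 0).

z* = -2.0000.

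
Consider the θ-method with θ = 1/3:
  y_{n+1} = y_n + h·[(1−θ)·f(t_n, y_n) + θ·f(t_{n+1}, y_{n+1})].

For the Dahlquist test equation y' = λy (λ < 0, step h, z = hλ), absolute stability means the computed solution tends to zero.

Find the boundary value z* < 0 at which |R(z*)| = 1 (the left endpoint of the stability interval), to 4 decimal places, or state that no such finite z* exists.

z* = -6.0000.

Test eqn y'=λy, z=hλ:
  y_{n+1} = y_n + z·[2/3·y_n + 1/3·y_{n+1}] ⇒ (1 − 1/3z)y_{n+1} = (1 + 2/3z)y_n
  so R(z) = (1 + 2/3z)/(1 − 1/3z).

Find x<0 with |R(x)|<1.
x=-1.63: |R|=0.0562
R=−1: 1+2/3x = −1+1/3x ⇒ -1/3x=2 ⇒ x=2/(-1/3)=-6.0000
Confirm numerically:
  x=-5.770: |R|=0.97377 <1
  x=-4.145: |R|=0.74038 <1
  x=-3.540: |R|=0.62385 <1
  x=-2.965: |R|=0.49120 <1
  x=-6.223: |R|=1.02418 >1
  x=-6.218: |R|=1.02365 >1
  x=-6.025: |R|=1.00277 >1
So |R|<1 on (-6.0000, 0).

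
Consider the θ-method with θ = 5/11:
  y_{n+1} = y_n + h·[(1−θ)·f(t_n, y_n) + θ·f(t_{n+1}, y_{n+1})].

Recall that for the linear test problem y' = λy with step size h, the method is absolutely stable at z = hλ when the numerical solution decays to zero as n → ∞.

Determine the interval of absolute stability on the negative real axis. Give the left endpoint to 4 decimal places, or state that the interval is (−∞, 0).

(-22.0000, 0).

On y'=λy, z=hλ:
  y_{n+1} = y_n + z·[6/11·y_n + 5/11·y_{n+1}] ⇒ (1 − 5/11z)y_{n+1} = (1 + 6/11z)y_n
  Hence R(z) = (1 + 6/11z)/(1 − 5/11z).

Need |R(x)|<1, x<0.
x=-1.24: |R|=0.2070
R=−1: 1+6/11x = −1+5/11x ⇒ -1/11x=2 ⇒ x=2/(-1/11)=-22.0000
Confirm numerically:
  x=-13.539: |R|=0.89248 <1
  x=-11.254: |R|=0.84026 <1
  x=-11.110: |R|=0.83636 <1
  x=-22.326: |R|=1.00266 >1
  x=-22.128: |R|=1.00105 >1
So |R|<1 on (-22.0000, 0).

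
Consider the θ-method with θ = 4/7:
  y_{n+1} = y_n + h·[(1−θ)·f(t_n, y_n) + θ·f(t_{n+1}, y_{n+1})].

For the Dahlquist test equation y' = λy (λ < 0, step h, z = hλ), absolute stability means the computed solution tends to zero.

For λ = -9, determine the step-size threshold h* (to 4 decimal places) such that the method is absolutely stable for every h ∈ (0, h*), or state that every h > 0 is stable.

(−∞, 0) — no finite endpoint. Any h>0 works for λ=-9.

Test eqn y'=λy, z=hλ:
  y_{n+1} = y_n + z·[3/7·y_n + 4/7·y_{n+1}] ⇒ (1 − 4/7z)y_{n+1} = (1 + 3/7z)y_n
  so R(z) = (1 + 3/7z)/(1 − 4/7z).

Need |R(x)|<1, x<0.
x=-1.1: |R|=0.3246
x=-2: |R|=0.0667
x=-10: |R|=0.4894
x=-100: |R|=0.7199
θ=4/7≥1/2 ⇒ |1+3/7x|<|1−4/7x| ∀x<0 ⇒ stable on all of ℝ⁻.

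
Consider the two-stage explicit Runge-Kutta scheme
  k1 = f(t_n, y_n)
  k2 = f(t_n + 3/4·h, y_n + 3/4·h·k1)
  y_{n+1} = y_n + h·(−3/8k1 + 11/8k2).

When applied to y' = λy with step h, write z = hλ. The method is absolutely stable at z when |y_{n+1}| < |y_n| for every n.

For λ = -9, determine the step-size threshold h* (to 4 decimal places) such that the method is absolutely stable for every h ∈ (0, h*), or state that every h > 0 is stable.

Set f=λy, z=hλ:
  k1=λy_n ⇒ h·k1=z·y_n;  k2=λ(1+3/4z)y_n ⇒ h·k2=z(1+3/4z)y_n
  y_{n+1}/y_n = 1 − 3/8z + 11/8z(1+3/4z) = 1 + z + 33/32z²
  Hence R(z) = 1 + z + 33/32z².

Boundary: |R(x)|=1, x<0.
x=-1.73: |R|=2.3564
R=1: x+33/32x²=0 ⇒ x=−32/33=-0.9697; min R=1−1/(4·33/32)=0.7576>−1
Confirm numerically:
  x=-0.811: |R|=0.86727 <1
  x=-0.553: |R|=0.76237 <1
  x=-0.505: |R|=0.75799 <1
  x=-1.428: |R|=1.67491 >1
  x=-1.367: |R|=1.56009 >1
  x=-1.079: |R|=1.12162 >1
Stable set (-0.9697, 0).

(-0.9697,0); λ=-9 ⇒ h* = (32/33)/9 = 0.1077.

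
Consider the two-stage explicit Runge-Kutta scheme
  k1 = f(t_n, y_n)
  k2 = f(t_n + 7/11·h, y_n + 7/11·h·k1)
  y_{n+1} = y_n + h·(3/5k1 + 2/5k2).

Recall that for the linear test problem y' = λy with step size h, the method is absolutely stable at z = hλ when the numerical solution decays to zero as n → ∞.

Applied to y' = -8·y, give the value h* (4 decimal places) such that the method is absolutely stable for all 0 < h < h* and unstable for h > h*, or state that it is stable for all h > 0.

With y'=λy (z=hλ):
  k1=λy_n ⇒ h·k1=z·y_n;  k2=λ(1+7/11z)y_n ⇒ h·k2=z(1+7/11z)y_n
  y_{n+1}/y_n = 1 + 3/5z + 2/5z(1+7/11z) = 1 + z + 14/55z²
  ⇒ R(z) = 1 + z + 14/55z².

Need |R(x)|<1, x<0.
x=-1.45: |R|=0.0852
R=1: x+14/55x²=0 ⇒ x=−55/14=-3.9286; min R=1−1/(4·14/55)=0.0179>−1
Confirm numerically:
  x=-3.905: |R|=0.97657 <1
  x=-3.481: |R|=0.60342 <1
  x=-2.421: |R|=0.07095 <1
  x=-1.664: |R|=0.04081 <1
  x=-4.382: |R|=1.50576 >1
  x=-4.349: |R|=1.46542 >1
  x=-3.999: |R|=1.07169 >1
Stable set (-3.9286, 0).

(-3.9286,0); λ=-8 ⇒ h* = (55/14)/8 = 0.4911.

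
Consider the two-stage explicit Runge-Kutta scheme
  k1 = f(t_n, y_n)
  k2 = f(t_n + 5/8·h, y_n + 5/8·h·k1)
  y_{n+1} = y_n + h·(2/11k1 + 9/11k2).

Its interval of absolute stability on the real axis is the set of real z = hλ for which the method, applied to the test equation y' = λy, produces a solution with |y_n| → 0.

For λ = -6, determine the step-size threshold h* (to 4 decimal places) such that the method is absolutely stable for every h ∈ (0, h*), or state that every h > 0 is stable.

With y'=λy (z=hλ):
  k1=λy_n ⇒ h·k1=z·y_n;  k2=λ(1+5/8z)y_n ⇒ h·k2=z(1+5/8z)y_n
  y_{n+1}/y_n = 1 + 2/11z + 9/11z(1+5/8z) = 1 + z + 45/88z²
  R(z) = 1 + z + 45/88z².

Boundary: |R(x)|=1, x<0.
x=-1.03: |R|=0.5125
R=1: x+45/88x²=0 ⇒ x=−88/45=-1.9556; min R=1−1/(4·45/88)=0.5111>−1
Confirm numerically:
  x=-1.752: |R|=0.81763 <1
  x=-1.292: |R|=0.56160 <1
  x=-0.823: |R|=0.52336 <1
  x=-2.449: |R|=1.61796 >1
  x=-2.344: |R|=1.46560 >1
  x=-2.015: |R|=1.06125 >1
Stable set (-1.9556, 0).

(-1.9556,0); λ=-6 ⇒ h* = (88/45)/6 = 0.3259.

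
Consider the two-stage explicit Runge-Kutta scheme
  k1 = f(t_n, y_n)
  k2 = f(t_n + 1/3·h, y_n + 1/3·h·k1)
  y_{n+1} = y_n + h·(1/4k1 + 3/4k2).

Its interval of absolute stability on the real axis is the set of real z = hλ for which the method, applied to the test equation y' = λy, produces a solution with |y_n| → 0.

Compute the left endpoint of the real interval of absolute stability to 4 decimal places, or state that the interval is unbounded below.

With y'=λy (z=hλ):
  k1=λy_n ⇒ h·k1=z·y_n;  k2=λ(1+1/3z)y_n ⇒ h·k2=z(1+1/3z)y_n
  y_{n+1}/y_n = 1 + 1/4z + 3/4z(1+1/3z) = 1 + z + 1/4z²
  R(z) = 1 + z + 1/4z².

Need |R(x)|<1, x<0.
x=-0.35: |R|=0.6806
R=1: x+1/4x²=0 ⇒ x=−4=-4.0000; min R=1−1/(4·1/4)=0.0000>−1
Confirm numerically:
  x=-3.458: |R|=0.53144 <1
  x=-2.639: |R|=0.10208 <1
  x=-2.081: |R|=0.00164 <1
  x=-1.884: |R|=0.00336 <1
  x=-4.399: |R|=1.43880 >1
  x=-4.073: |R|=1.07433 >1
Stable set (-4.0000, 0).

left endpoint -4.0000.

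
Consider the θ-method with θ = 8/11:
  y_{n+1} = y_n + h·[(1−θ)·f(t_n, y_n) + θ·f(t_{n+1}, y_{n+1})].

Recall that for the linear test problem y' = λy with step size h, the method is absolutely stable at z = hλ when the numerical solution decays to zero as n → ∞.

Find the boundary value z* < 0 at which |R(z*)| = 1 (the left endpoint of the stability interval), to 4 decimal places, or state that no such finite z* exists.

(−∞, 0) — no finite endpoint.

Test eqn y'=λy, z=hλ:
  y_{n+1} = y_n + z·[3/11·y_n + 8/11·y_{n+1}] ⇒ (1 − 8/11z)y_{n+1} = (1 + 3/11z)y_n
  so R(z) = (1 + 3/11z)/(1 − 8/11z).

Need |R(x)|<1, x<0.
x=-1.61: |R|=0.2584
x=-2: |R|=0.1852
x=-10: |R|=0.2088
x=-100: |R|=0.3564
θ=8/11≥1/2 ⇒ |1+3/11x|<|1−8/11x| ∀x<0 ⇒ stable on all of ℝ⁻.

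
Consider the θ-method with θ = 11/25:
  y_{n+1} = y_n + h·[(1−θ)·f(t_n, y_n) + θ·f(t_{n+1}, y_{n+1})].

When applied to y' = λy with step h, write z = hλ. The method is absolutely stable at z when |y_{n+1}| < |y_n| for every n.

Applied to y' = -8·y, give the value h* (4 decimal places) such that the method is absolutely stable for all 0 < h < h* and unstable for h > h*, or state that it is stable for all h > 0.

(-16.6667,0); λ=-8 ⇒ h* = (50/3)/8 = 2.0833.

Set f=λy, z=hλ:
  y_{n+1} = y_n + z·[14/25·y_n + 11/25·y_{n+1}] ⇒ (1 − 11/25z)y_{n+1} = (1 + 14/25z)y_n
  R(z) = (1 + 14/25z)/(1 − 11/25z).

Boundary: |R(x)|=1, x<0.
x=-0.36: |R|=0.6892
R=−1: 1+14/25x = −1+11/25x ⇒ -3/25x=2 ⇒ x=2/(-3/25)=-16.6667
Confirm numerically:
  x=-12.653: |R|=0.92666 <1
  x=-10.937: |R|=0.88171 <1
  x=-9.435: |R|=0.83154 <1
  x=-16.888: |R|=1.00315 >1
  x=-16.878: |R|=1.00301 >1
Stable set (-16.6667, 0).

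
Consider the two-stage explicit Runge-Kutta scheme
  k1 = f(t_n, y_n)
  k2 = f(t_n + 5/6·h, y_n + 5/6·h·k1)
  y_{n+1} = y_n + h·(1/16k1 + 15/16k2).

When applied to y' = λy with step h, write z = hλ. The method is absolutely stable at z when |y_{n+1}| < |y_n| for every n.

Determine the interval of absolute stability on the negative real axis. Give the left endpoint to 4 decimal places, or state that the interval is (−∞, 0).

(-1.2800, 0).

Test eqn y'=λy, z=hλ:
  k1=λy_n ⇒ h·k1=z·y_n;  k2=λ(1+5/6z)y_n ⇒ h·k2=z(1+5/6z)y_n
  y_{n+1}/y_n = 1 + 1/16z + 15/16z(1+5/6z) = 1 + z + 25/32z²
  so R(z) = 1 + z + 25/32z².

Solve |R(x)|<1 on ℝ⁻.
x=-1.7: |R|=1.5578
R=1: x+25/32x²=0 ⇒ x=−32/25=-1.2800; min R=1−1/(4·25/32)=0.6800>−1
Confirm numerically:
  x=-1.001: |R|=0.78181 <1
  x=-0.953: |R|=0.75654 <1
  x=-0.621: |R|=0.68028 <1
  x=-1.638: |R|=1.45813 >1
  x=-1.629: |R|=1.44416 >1
  x=-1.422: |R|=1.15775 >1
Interval (-1.2800, 0).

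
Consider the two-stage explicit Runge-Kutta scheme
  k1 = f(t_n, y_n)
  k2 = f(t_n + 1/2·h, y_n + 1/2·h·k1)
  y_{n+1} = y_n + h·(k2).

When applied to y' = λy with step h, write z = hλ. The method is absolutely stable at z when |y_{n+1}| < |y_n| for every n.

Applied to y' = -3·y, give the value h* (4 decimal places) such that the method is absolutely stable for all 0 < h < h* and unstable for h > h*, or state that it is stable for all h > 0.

(-2.0000,0); λ=-3 ⇒ h* = (2)/3 = 0.6667.

On y'=λy, z=hλ:
  k1=λy_n ⇒ h·k1=z·y_n;  k2=λ(1+1/2z)y_n ⇒ h·k2=z(1+1/2z)y_n
  y_{n+1}/y_n = 1 + z(1+1/2z) = 1 + z + 1/2z²
  so R(z) = 1 + z + 1/2z².

Solve |R(x)|<1 on ℝ⁻.
x=-1.49: |R|=0.6200
R=1: x+1/2x²=0 ⇒ x=−2=-2.0000; min R=1−1/(4·1/2)=0.5000>−1
Confirm numerically:
  x=-1.810: |R|=0.82805 <1
  x=-1.751: |R|=0.78200 <1
  x=-1.666: |R|=0.72178 <1
  x=-2.445: |R|=1.54401 >1
  x=-2.251: |R|=1.28250 >1
Stable set (-2.0000, 0).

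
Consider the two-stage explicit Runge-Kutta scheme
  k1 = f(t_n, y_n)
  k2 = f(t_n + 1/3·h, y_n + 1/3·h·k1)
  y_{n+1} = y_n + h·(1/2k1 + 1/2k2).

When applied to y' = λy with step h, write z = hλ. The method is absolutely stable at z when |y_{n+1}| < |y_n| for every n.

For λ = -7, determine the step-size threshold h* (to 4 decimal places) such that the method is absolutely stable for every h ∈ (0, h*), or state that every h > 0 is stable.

(-6.0000,0); λ=-7 ⇒ h* = (6)/7 = 0.8571.

On y'=λy, z=hλ:
  k1=λy_n ⇒ h·k1=z·y_n;  k2=λ(1+1/3z)y_n ⇒ h·k2=z(1+1/3z)y_n
  y_{n+1}/y_n = 1 + 1/2z + 1/2z(1+1/3z) = 1 + z + 1/6z²
  ⇒ R(z) = 1 + z + 1/6z².

Find x<0 with |R(x)|<1.
x=-0.78: |R|=0.3214
R=1: x+1/6x²=0 ⇒ x=−6=-6.0000; min R=1−1/(4·1/6)=-0.5000>−1
Confirm numerically:
  x=-5.080: |R|=0.22107 <1
  x=-4.322: |R|=0.20872 <1
  x=-3.941: |R|=0.35242 <1
  x=-3.050: |R|=0.49958 <1
  x=-6.199: |R|=1.20560 >1
  x=-6.033: |R|=1.03318 >1
Interval (-6.0000, 0).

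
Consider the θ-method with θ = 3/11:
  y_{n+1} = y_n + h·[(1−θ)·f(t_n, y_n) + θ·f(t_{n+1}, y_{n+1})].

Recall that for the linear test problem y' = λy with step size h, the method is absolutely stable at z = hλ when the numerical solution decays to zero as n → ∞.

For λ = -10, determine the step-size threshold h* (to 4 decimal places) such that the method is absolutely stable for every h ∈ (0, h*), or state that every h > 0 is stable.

With y'=λy (z=hλ):
  y_{n+1} = y_n + z·[8/11·y_n + 3/11·y_{n+1}] ⇒ (1 − 3/11z)y_{n+1} = (1 + 8/11z)y_n
  so R(z) = (1 + 8/11z)/(1 − 3/11z).

Boundary: |R(x)|=1, x<0.
x=-0.61: |R|=0.4770
R=−1: 1+8/11x = −1+3/11x ⇒ -5/11x=2 ⇒ x=2/(-5/11)=-4.4000
Confirm numerically:
  x=-3.492: |R|=0.78860 <1
  x=-2.475: |R|=0.47761 <1
  x=-2.401: |R|=0.45091 <1
  x=-4.874: |R|=1.09250 >1
  x=-4.748: |R|=1.06893 >1
  x=-4.696: |R|=1.05899 >1
Stable set (-4.4000, 0).

(-4.4000,0); λ=-10 ⇒ h* = (22/5)/10 = 0.4400.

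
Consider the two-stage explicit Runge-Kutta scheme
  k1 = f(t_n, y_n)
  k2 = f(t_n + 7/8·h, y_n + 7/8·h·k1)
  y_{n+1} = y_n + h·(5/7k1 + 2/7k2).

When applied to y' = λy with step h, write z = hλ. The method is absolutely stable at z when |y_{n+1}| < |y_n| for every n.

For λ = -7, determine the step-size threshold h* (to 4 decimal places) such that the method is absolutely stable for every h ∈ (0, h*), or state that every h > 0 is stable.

(-4.0000,0); λ=-7 ⇒ h* = (4)/7 = 0.5714.

With y'=λy (z=hλ):
  k1=λy_n ⇒ h·k1=z·y_n;  k2=λ(1+7/8z)y_n ⇒ h·k2=z(1+7/8z)y_n
  y_{n+1}/y_n = 1 + 5/7z + 2/7z(1+7/8z) = 1 + z + 1/4z²
  so R(z) = 1 + z + 1/4z².

Find x<0 with |R(x)|<1.
x=-1.58: |R|=0.0441
R=1: x+1/4x²=0 ⇒ x=−4=-4.0000; min R=1−1/(4·1/4)=0.0000>−1
Confirm numerically:
  x=-3.511: |R|=0.57078 <1
  x=-2.177: |R|=0.00783 <1
  x=-1.654: |R|=0.02993 <1
  x=-1.625: |R|=0.03516 <1
  x=-4.589: |R|=1.67573 >1
  x=-4.569: |R|=1.64994 >1
Interval (-4.0000, 0).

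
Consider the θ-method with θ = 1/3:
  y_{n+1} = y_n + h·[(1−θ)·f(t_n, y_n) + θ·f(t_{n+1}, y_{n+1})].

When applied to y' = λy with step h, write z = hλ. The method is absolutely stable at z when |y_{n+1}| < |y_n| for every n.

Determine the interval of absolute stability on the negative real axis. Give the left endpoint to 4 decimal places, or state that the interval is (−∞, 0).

On y'=λy, z=hλ:
  y_{n+1} = y_n + z·[2/3·y_n + 1/3·y_{n+1}] ⇒ (1 − 1/3z)y_{n+1} = (1 + 2/3z)y_n
  R(z) = (1 + 2/3z)/(1 − 1/3z).

Solve |R(x)|<1 on ℝ⁻.
x=-1.77: |R|=0.1132
R=−1: 1+2/3x = −1+1/3x ⇒ -1/3x=2 ⇒ x=2/(-1/3)=-6.0000
Confirm numerically:
  x=-4.801: |R|=0.84630 <1
  x=-3.621: |R|=0.64069 <1
  x=-3.188: |R|=0.54557 <1
  x=-6.403: |R|=1.04286 >1
  x=-6.250: |R|=1.02703 >1
Stable set (-6.0000, 0).

(-6.0000, 0).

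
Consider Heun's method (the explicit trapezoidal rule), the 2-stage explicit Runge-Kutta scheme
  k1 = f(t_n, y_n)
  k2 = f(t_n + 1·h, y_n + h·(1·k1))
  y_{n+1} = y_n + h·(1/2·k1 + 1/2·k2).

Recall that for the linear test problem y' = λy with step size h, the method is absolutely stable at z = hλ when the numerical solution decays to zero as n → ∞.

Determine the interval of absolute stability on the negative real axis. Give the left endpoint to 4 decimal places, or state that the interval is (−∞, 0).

On y'=λy, z=hλ:
  order 2, 2-stage ⇒ R(z)=1+z+z^2/2
  (e.g. R(-1.05)=0.50125, |R|=0.50125)

Boundary: |R(x)|=1, x<0.
x=-1.05: |R|=0.5012
|R(-2.21)|=1.2320 |R(-0.99)|=0.5000 |R(-0.85)|=0.5112
Bisect:
  x_lo=-2.4008 |R|=1.4811  x_hi=-0.0758 |R|=0.9271
  mid=-1.23829 |R|=0.52839 →hi
  mid=-1.81954 |R|=0.83582 →hi
  mid=-2.11016 |R|=1.11623 →lo
  mid=-1.96485 |R|=0.96547 →hi
  mid=-2.03750 |R|=1.03821 →lo
  mid=-2.00118 |R|=1.00118 →lo
  mid=-1.98301 |R|=0.98316 →hi
  mid=-1.99210 |R|=0.99213 →hi
  ...
  [-2.00004,-1.99990] ⇒ x*=-2.0000
Interval (-2.0000, 0).

z∈(-2.0000,0).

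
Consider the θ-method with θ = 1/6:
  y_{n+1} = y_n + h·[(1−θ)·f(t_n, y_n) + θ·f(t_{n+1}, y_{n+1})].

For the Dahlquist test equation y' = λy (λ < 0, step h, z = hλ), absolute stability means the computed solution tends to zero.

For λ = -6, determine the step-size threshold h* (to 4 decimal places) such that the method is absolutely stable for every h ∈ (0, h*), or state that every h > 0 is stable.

Test eqn y'=λy, z=hλ:
  y_{n+1} = y_n + z·[5/6·y_n + 1/6·y_{n+1}] ⇒ (1 − 1/6z)y_{n+1} = (1 + 5/6z)y_n
  so R(z) = (1 + 5/6z)/(1 − 1/6z).

Boundary: |R(x)|=1, x<0.
x=-1.11: |R|=0.0633
R=−1: 1+5/6x = −1+1/6x ⇒ -2/3x=2 ⇒ x=2/(-2/3)=-3.0000
Confirm numerically:
  x=-2.731: |R|=0.87676 <1
  x=-2.605: |R|=0.81639 <1
  x=-2.580: |R|=0.80420 <1
  x=-2.557: |R|=0.79292 <1
  x=-3.267: |R|=1.11525 >1
  x=-3.171: |R|=1.07458 >1
  x=-3.170: |R|=1.07415 >1
Interval (-3.0000, 0).

(-3.0000,0); λ=-6 ⇒ h* = (3)/6 = 0.5000.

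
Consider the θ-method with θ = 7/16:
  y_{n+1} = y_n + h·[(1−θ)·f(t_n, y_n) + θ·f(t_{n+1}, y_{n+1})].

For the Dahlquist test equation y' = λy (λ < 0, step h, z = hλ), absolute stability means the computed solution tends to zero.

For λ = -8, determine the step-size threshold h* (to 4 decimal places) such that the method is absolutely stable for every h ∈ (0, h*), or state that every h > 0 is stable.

Test eqn y'=λy, z=hλ:
  y_{n+1} = y_n + z·[9/16·y_n + 7/16·y_{n+1}] ⇒ (1 − 7/16z)y_{n+1} = (1 + 9/16z)y_n
  so R(z) = (1 + 9/16z)/(1 − 7/16z).

Find x<0 with |R(x)|<1.
x=-0.45: |R|=0.6240
R=−1: 1+9/16x = −1+7/16x ⇒ -1/8x=2 ⇒ x=2/(-1/8)=-16.0000
Confirm numerically:
  x=-11.369: |R|=0.90310 <1
  x=-9.099: |R|=0.82681 <1
  x=-8.427: |R|=0.79802 <1
  x=-6.490: |R|=0.69038 <1
  x=-16.470: |R|=1.00716 >1
  x=-16.340: |R|=1.00522 >1
  x=-16.211: |R|=1.00326 >1
So |R|<1 on (-16.0000, 0).

(-16.0000,0); λ=-8 ⇒ h* = (16)/8 = 2.0000.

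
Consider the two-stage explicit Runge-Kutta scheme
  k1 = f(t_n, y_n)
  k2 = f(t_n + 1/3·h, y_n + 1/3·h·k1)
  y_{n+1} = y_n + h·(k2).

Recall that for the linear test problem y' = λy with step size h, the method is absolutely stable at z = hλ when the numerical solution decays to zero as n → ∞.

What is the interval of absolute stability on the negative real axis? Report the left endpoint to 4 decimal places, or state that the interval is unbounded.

(-3.0000, 0).

On y'=λy, z=hλ:
  k1=λy_n ⇒ h·k1=z·y_n;  k2=λ(1+1/3z)y_n ⇒ h·k2=z(1+1/3z)y_n
  y_{n+1}/y_n = 1 + z(1+1/3z) = 1 + z + 1/3z²
  R(z) = 1 + z + 1/3z².

Boundary: |R(x)|=1, x<0.
x=-1.56: |R|=0.2512
R=1: x+1/3x²=0 ⇒ x=−3=-3.0000; min R=1−1/(4·1/3)=0.2500>−1
Confirm numerically:
  x=-2.825: |R|=0.83521 <1
  x=-2.819: |R|=0.82992 <1
  x=-2.692: |R|=0.72362 <1
  x=-1.370: |R|=0.25563 <1
  x=-3.564: |R|=1.67003 >1
  x=-3.458: |R|=1.52792 >1
So |R|<1 on (-3.0000, 0).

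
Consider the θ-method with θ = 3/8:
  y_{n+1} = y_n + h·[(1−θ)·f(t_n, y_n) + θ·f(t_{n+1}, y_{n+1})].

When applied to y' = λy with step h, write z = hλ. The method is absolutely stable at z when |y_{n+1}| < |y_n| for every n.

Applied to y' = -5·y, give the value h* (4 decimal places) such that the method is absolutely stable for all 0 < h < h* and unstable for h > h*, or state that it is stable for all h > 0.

Set f=λy, z=hλ:
  y_{n+1} = y_n + z·[5/8·y_n + 3/8·y_{n+1}] ⇒ (1 − 3/8z)y_{n+1} = (1 + 5/8z)y_n
  ⇒ R(z) = (1 + 5/8z)/(1 − 3/8z).

Solve |R(x)|<1 on ℝ⁻.
x=-0.74: |R|=0.4207
R=−1: 1+5/8x = −1+3/8x ⇒ -1/4x=2 ⇒ x=2/(-1/4)=-8.0000
Confirm numerically:
  x=-7.083: |R|=0.93730 <1
  x=-6.686: |R|=0.90634 <1
  x=-3.336: |R|=0.48201 <1
  x=-8.325: |R|=1.01971 >1
  x=-8.094: |R|=1.00582 >1
So |R|<1 on (-8.0000, 0).

(-8.0000,0); λ=-5 ⇒ h* = (8)/5 = 1.6000.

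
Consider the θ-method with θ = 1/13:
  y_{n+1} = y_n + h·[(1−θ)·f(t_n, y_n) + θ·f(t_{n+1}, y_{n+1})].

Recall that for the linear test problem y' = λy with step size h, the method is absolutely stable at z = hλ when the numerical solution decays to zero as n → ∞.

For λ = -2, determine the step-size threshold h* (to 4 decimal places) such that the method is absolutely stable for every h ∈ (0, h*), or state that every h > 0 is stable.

Test eqn y'=λy, z=hλ:
  y_{n+1} = y_n + z·[12/13·y_n + 1/13·y_{n+1}] ⇒ (1 − 1/13z)y_{n+1} = (1 + 12/13z)y_n
  R(z) = (1 + 12/13z)/(1 − 1/13z).

Need |R(x)|<1, x<0.
x=-1.38: |R|=0.2476
R=−1: 1+12/13x = −1+1/13x ⇒ -11/13x=2 ⇒ x=2/(-11/13)=-2.3636
Confirm numerically:
  x=-2.269: |R|=0.93182 <1
  x=-1.773: |R|=0.56021 <1
  x=-1.552: |R|=0.38648 <1
  x=-0.973: |R|=0.09475 <1
  x=-2.869: |R|=1.35031 >1
  x=-2.564: |R|=1.14161 >1
  x=-2.419: |R|=1.03950 >1
Interval (-2.3636, 0).

(-2.3636,0); λ=-2 ⇒ h* = (26/11)/2 = 1.1818.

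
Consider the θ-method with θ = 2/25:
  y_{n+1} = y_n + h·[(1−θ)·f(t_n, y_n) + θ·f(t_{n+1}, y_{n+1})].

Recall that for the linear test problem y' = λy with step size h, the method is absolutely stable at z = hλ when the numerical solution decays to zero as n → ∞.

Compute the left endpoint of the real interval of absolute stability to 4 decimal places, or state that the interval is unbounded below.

z* = -2.3810.

Test eqn y'=λy, z=hλ:
  y_{n+1} = y_n + z·[23/25·y_n + 2/25·y_{n+1}] ⇒ (1 − 2/25z)y_{n+1} = (1 + 23/25z)y_n
  R(z) = (1 + 23/25z)/(1 − 2/25z).

Solve |R(x)|<1 on ℝ⁻.
x=-1.58: |R|=0.4027
R=−1: 1+23/25x = −1+2/25x ⇒ -21/25x=2 ⇒ x=2/(-21/25)=-2.3810
Confirm numerically:
  x=-2.097: |R|=0.79575 <1
  x=-1.980: |R|=0.70925 <1
  x=-1.592: |R|=0.41215 <1
  x=-1.397: |R|=0.25657 <1
  x=-2.800: |R|=1.28758 >1
  x=-2.459: |R|=1.05478 >1
So |R|<1 on (-2.3810, 0).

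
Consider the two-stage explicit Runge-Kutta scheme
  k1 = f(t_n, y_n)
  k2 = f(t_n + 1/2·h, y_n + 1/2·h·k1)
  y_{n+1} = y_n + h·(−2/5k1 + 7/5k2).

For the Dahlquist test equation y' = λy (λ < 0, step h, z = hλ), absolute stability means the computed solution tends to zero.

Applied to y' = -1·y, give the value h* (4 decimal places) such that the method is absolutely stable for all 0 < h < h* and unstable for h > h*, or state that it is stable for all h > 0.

With y'=λy (z=hλ):
  k1=λy_n ⇒ h·k1=z·y_n;  k2=λ(1+1/2z)y_n ⇒ h·k2=z(1+1/2z)y_n
  y_{n+1}/y_n = 1 − 2/5z + 7/5z(1+1/2z) = 1 + z + 7/10z²
  R(z) = 1 + z + 7/10z².

Find x<0 with |R(x)|<1.
x=-1.76: |R|=1.4083
R=1: x+7/10x²=0 ⇒ x=−10/7=-1.4286; min R=1−1/(4·7/10)=0.6429>−1
Confirm numerically:
  x=-1.296: |R|=0.87973 <1
  x=-1.206: |R|=0.81211 <1
  x=-1.038: |R|=0.71621 <1
  x=-0.809: |R|=0.64914 <1
  x=-1.934: |R|=1.68425 >1
  x=-1.568: |R|=1.15304 >1
Interval (-1.4286, 0).

(-1.4286,0); λ=-1 ⇒ h* = (10/7)/1 = 1.4286.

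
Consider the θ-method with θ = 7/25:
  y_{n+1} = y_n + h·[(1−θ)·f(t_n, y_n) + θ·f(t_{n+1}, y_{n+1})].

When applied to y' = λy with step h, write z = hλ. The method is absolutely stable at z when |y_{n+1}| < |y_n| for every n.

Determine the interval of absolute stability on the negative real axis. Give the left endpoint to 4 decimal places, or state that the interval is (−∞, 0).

(-4.5455, 0).

Set f=λy, z=hλ:
  y_{n+1} = y_n + z·[18/25·y_n + 7/25·y_{n+1}] ⇒ (1 − 7/25z)y_{n+1} = (1 + 18/25z)y_n
  R(z) = (1 + 18/25z)/(1 − 7/25z).

Solve |R(x)|<1 on ℝ⁻.
x=-1.31: |R|=0.0416
R=−1: 1+18/25x = −1+7/25x ⇒ -11/25x=2 ⇒ x=2/(-11/25)=-4.5455
Confirm numerically:
  x=-3.920: |R|=0.86880 <1
  x=-3.127: |R|=0.66724 <1
  x=-2.742: |R|=0.55112 <1
  x=-1.885: |R|=0.23380 <1
  x=-4.862: |R|=1.05898 >1
  x=-4.593: |R|=1.00915 >1
Interval (-4.5455, 0).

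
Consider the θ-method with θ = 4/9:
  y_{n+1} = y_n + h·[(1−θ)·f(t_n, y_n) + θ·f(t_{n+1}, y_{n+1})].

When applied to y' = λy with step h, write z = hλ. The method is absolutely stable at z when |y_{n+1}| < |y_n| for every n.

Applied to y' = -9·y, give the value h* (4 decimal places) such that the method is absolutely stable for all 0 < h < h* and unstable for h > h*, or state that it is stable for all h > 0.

With y'=λy (z=hλ):
  y_{n+1} = y_n + z·[5/9·y_n + 4/9·y_{n+1}] ⇒ (1 − 4/9z)y_{n+1} = (1 + 5/9z)y_n
  ⇒ R(z) = (1 + 5/9z)/(1 − 4/9z).

Find x<0 with |R(x)|<1.
x=-1.61: |R|=0.0615
R=−1: 1+5/9x = −1+4/9x ⇒ -1/9x=2 ⇒ x=2/(-1/9)=-18.0000
Confirm numerically:
  x=-15.577: |R|=0.96602 <1
  x=-15.453: |R|=0.96403 <1
  x=-8.645: |R|=0.78534 <1
  x=-18.346: |R|=1.00420 >1
  x=-18.262: |R|=1.00319 >1
  x=-18.193: |R|=1.00236 >1
Stable set (-18.0000, 0).

(-18.0000,0); λ=-9 ⇒ h* = (18)/9 = 2.0000.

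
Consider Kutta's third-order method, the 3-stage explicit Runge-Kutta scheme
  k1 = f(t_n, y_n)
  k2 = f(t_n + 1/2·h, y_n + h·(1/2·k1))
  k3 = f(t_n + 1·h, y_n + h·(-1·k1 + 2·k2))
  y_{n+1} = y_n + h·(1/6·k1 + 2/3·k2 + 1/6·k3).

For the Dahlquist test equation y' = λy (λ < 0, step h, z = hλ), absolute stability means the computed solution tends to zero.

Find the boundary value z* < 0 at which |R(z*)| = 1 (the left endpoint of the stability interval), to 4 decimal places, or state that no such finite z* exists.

With y'=λy (z=hλ):
  order 3, 3-stage ⇒ R(z)=1+z+z^2/2+z^3/6
  (e.g. R(-1.36)=0.14556, |R|=0.14556)

Boundary: |R(x)|=1, x<0.
x=-1.36: |R|=0.1456
|R(-2.26)|=0.6301 |R(-1.54)|=0.0371 |R(-0.69)|=0.4933
Bisect:
  x_lo=-3.2630 |R|=2.7297  x_hi=-0.1922 |R|=0.8251
  mid=-1.72760 |R|=0.09466 →hi
  mid=-2.49531 |R|=0.97156 →hi
  mid=-2.87916 |R|=1.71221 →lo
  mid=-2.68723 |R|=1.31081 →lo
  mid=-2.59127 |R|=1.13385 →lo
  mid=-2.54329 |R|=1.05093 →lo
  mid=-2.51930 |R|=1.01080 →lo
  mid=-2.50730 |R|=0.99107 →hi
  ...
  [-2.51292,-2.51274] ⇒ x*=-2.5127
Interval (-2.5127, 0).

left endpoint -2.5127.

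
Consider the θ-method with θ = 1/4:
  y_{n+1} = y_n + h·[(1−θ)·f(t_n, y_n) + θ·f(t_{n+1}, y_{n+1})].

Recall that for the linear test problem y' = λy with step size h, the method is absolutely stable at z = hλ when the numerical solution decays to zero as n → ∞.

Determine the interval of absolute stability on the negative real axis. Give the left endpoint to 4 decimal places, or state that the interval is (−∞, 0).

z∈(-4.0000,0).

Set f=λy, z=hλ:
  y_{n+1} = y_n + z·[3/4·y_n + 1/4·y_{n+1}] ⇒ (1 − 1/4z)y_{n+1} = (1 + 3/4z)y_n
  ⇒ R(z) = (1 + 3/4z)/(1 − 1/4z).

Solve |R(x)|<1 on ℝ⁻.
x=-1.46: |R|=0.0696
R=−1: 1+3/4x = −1+1/4x ⇒ -1/2x=2 ⇒ x=2/(-1/2)=-4.0000
Confirm numerically:
  x=-2.944: |R|=0.69585 <1
  x=-2.511: |R|=0.54262 <1
  x=-2.364: |R|=0.48586 <1
  x=-2.279: |R|=0.45182 <1
  x=-4.244: |R|=1.05919 >1
  x=-4.240: |R|=1.05825 >1
  x=-4.077: |R|=1.01907 >1
Stable set (-4.0000, 0).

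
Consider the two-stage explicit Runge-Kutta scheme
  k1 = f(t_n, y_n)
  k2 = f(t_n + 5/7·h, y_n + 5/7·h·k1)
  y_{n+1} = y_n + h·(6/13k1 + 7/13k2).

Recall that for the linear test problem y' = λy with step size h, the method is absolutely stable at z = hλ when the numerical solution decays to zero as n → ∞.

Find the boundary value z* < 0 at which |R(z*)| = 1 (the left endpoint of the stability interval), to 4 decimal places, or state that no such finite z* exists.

z* = -2.6000.

On y'=λy, z=hλ:
  k1=λy_n ⇒ h·k1=z·y_n;  k2=λ(1+5/7z)y_n ⇒ h·k2=z(1+5/7z)y_n
  y_{n+1}/y_n = 1 + 6/13z + 7/13z(1+5/7z) = 1 + z + 5/13z²
  Hence R(z) = 1 + z + 5/13z².

Solve |R(x)|<1 on ℝ⁻.
x=-1.38: |R|=0.3525
R=1: x+5/13x²=0 ⇒ x=−13/5=-2.6000; min R=1−1/(4·5/13)=0.3500>−1
Confirm numerically:
  x=-2.279: |R|=0.71863 <1
  x=-2.030: |R|=0.55496 <1
  x=-1.348: |R|=0.35089 <1
  x=-2.918: |R|=1.35689 >1
  x=-2.838: |R|=1.25979 >1
  x=-2.696: |R|=1.09954 >1
So |R|<1 on (-2.6000, 0).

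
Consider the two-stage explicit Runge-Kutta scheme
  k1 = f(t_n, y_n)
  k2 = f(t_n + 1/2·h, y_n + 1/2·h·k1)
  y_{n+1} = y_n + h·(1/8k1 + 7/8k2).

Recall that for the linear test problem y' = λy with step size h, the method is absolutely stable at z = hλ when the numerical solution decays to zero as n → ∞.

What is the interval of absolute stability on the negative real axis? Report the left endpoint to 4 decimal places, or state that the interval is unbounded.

(-2.2857, 0).

Set f=λy, z=hλ:
  k1=λy_n ⇒ h·k1=z·y_n;  k2=λ(1+1/2z)y_n ⇒ h·k2=z(1+1/2z)y_n
  y_{n+1}/y_n = 1 + 1/8z + 7/8z(1+1/2z) = 1 + z + 7/16z²
  ⇒ R(z) = 1 + z + 7/16z².

Find x<0 with |R(x)|<1.
x=-0.36: |R|=0.6967
R=1: x+7/16x²=0 ⇒ x=−16/7=-2.2857; min R=1−1/(4·7/16)=0.4286>−1
Confirm numerically:
  x=-2.141: |R|=0.86445 <1
  x=-1.929: |R|=0.69896 <1
  x=-1.801: |R|=0.61808 <1
  x=-2.691: |R|=1.47715 >1
  x=-2.634: |R|=1.40136 >1
So |R|<1 on (-2.2857, 0).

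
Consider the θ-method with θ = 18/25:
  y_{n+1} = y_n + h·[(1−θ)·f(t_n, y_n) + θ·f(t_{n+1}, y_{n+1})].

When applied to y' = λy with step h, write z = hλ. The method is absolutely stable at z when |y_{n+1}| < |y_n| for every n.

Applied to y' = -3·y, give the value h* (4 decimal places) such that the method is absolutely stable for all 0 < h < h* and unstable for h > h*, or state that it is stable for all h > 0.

unbounded; (−∞, 0). Any h>0 works for λ=-3.

Set f=λy, z=hλ:
  y_{n+1} = y_n + z·[7/25·y_n + 18/25·y_{n+1}] ⇒ (1 − 18/25z)y_{n+1} = (1 + 7/25z)y_n
  ⇒ R(z) = (1 + 7/25z)/(1 − 18/25z).

Find x<0 with |R(x)|<1.
x=-0.52: |R|=0.6217
x=-2: |R|=0.1803
x=-10: |R|=0.2195
x=-100: |R|=0.3699
θ=18/25≥1/2 ⇒ |1+7/25x|<|1−18/25x| ∀x<0 ⇒ interval (−∞,0).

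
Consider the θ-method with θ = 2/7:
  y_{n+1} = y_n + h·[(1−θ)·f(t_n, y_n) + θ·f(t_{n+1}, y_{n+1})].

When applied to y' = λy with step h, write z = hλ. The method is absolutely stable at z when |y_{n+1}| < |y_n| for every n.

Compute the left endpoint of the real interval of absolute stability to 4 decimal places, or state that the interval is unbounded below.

Test eqn y'=λy, z=hλ:
  y_{n+1} = y_n + z·[5/7·y_n + 2/7·y_{n+1}] ⇒ (1 − 2/7z)y_{n+1} = (1 + 5/7z)y_n
  Hence R(z) = (1 + 5/7z)/(1 − 2/7z).

Solve |R(x)|<1 on ℝ⁻.
x=-0.77: |R|=0.3689
R=−1: 1+5/7x = −1+2/7x ⇒ -3/7x=2 ⇒ x=2/(-3/7)=-4.6667
Confirm numerically:
  x=-3.416: |R|=0.72874 <1
  x=-3.234: |R|=0.68087 <1
  x=-2.785: |R|=0.55091 <1
  x=-2.057: |R|=0.29557 <1
  x=-5.073: |R|=1.07110 >1
  x=-5.033: |R|=1.06440 >1
  x=-4.755: |R|=1.01605 >1
So |R|<1 on (-4.6667, 0).

z* = -4.6667.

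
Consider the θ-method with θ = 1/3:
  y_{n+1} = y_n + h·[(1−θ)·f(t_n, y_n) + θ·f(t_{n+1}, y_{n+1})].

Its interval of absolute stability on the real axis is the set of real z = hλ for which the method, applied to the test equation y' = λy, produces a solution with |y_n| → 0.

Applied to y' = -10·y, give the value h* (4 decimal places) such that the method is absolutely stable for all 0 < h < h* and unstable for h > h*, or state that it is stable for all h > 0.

On y'=λy, z=hλ:
  y_{n+1} = y_n + z·[2/3·y_n + 1/3·y_{n+1}] ⇒ (1 − 1/3z)y_{n+1} = (1 + 2/3z)y_n
  Hence R(z) = (1 + 2/3z)/(1 − 1/3z).

Solve |R(x)|<1 on ℝ⁻.
x=-1.04: |R|=0.2277
R=−1: 1+2/3x = −1+1/3x ⇒ -1/3x=2 ⇒ x=2/(-1/3)=-6.0000
Confirm numerically:
  x=-5.453: |R|=0.93529 <1
  x=-3.833: |R|=0.68286 <1
  x=-3.688: |R|=0.65431 <1
  x=-6.212: |R|=1.02301 >1
  x=-6.150: |R|=1.01639 >1
  x=-6.146: |R|=1.01596 >1
Interval (-6.0000, 0).

(-6.0000,0); λ=-10 ⇒ h* = (6)/10 = 0.6000.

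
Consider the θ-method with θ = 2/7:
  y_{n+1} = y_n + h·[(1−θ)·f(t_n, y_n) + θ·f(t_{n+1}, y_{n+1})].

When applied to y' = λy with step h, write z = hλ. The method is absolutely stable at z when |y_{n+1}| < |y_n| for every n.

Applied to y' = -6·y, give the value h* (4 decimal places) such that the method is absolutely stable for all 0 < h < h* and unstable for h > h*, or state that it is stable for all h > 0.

(-4.6667,0); λ=-6 ⇒ h* = (14/3)/6 = 0.7778.

Set f=λy, z=hλ:
  y_{n+1} = y_n + z·[5/7·y_n + 2/7·y_{n+1}] ⇒ (1 − 2/7z)y_{n+1} = (1 + 5/7z)y_n
  Hence R(z) = (1 + 5/7z)/(1 − 2/7z).

Find x<0 with |R(x)|<1.
x=-1.33: |R|=0.0362
R=−1: 1+5/7x = −1+2/7x ⇒ -3/7x=2 ⇒ x=2/(-3/7)=-4.6667
Confirm numerically:
  x=-3.321: |R|=0.70408 <1
  x=-2.659: |R|=0.51104 <1
  x=-2.600: |R|=0.49180 <1
  x=-2.449: |R|=0.44083 <1
  x=-4.910: |R|=1.04340 >1
  x=-4.875: |R|=1.03731 >1
Interval (-4.6667, 0).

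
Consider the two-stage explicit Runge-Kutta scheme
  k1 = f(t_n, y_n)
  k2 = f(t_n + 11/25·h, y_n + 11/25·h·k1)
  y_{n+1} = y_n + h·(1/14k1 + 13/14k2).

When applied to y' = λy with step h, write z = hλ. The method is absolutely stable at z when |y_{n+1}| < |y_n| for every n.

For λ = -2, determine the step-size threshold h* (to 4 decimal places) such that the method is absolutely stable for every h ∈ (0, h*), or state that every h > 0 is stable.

(-2.4476,0); λ=-2 ⇒ h* = (350/143)/2 = 1.2238.

On y'=λy, z=hλ:
  k1=λy_n ⇒ h·k1=z·y_n;  k2=λ(1+11/25z)y_n ⇒ h·k2=z(1+11/25z)y_n
  y_{n+1}/y_n = 1 + 1/14z + 13/14z(1+11/25z) = 1 + z + 143/350z²
  so R(z) = 1 + z + 143/350z².

Solve |R(x)|<1 on ℝ⁻.
x=-1.17: |R|=0.3893
R=1: x+143/350x²=0 ⇒ x=−350/143=-2.4476; min R=1−1/(4·143/350)=0.3881>−1
Confirm numerically:
  x=-2.222: |R|=0.79523 <1
  x=-1.910: |R|=0.58051 <1
  x=-1.798: |R|=0.52283 <1
  x=-2.609: |R|=1.17210 >1
  x=-2.533: |R|=1.08843 >1
Stable set (-2.4476, 0).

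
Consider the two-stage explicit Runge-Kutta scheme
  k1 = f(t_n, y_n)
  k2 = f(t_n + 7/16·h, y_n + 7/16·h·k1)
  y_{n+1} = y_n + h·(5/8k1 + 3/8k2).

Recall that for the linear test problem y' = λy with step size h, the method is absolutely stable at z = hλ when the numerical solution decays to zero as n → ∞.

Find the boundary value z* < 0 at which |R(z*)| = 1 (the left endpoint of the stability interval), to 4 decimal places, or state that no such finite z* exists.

left endpoint -6.0952.

Test eqn y'=λy, z=hλ:
  k1=λy_n ⇒ h·k1=z·y_n;  k2=λ(1+7/16z)y_n ⇒ h·k2=z(1+7/16z)y_n
  y_{n+1}/y_n = 1 + 5/8z + 3/8z(1+7/16z) = 1 + z + 21/128z²
  so R(z) = 1 + z + 21/128z².

Find x<0 with |R(x)|<1.
x=-1.35: |R|=0.0510
R=1: x+21/128x²=0 ⇒ x=−128/21=-6.0952; min R=1−1/(4·21/128)=-0.5238>−1
Confirm numerically:
  x=-4.854: |R|=0.01153 <1
  x=-3.626: |R|=0.46893 <1
  x=-3.191: |R|=0.52044 <1
  x=-3.125: |R|=0.52283 <1
  x=-6.680: |R|=1.64086 >1
  x=-6.516: |R|=1.44981 >1
Interval (-6.0952, 0).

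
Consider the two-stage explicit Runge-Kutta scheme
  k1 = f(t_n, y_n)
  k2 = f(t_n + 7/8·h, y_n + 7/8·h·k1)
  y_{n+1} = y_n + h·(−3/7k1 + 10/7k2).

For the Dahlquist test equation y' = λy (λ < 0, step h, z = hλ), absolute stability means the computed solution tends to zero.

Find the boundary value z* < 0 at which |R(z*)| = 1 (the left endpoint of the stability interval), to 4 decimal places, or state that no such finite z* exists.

z* = -0.8000.

Set f=λy, z=hλ:
  k1=λy_n ⇒ h·k1=z·y_n;  k2=λ(1+7/8z)y_n ⇒ h·k2=z(1+7/8z)y_n
  y_{n+1}/y_n = 1 − 3/7z + 10/7z(1+7/8z) = 1 + z + 5/4z²
  R(z) = 1 + z + 5/4z².

Find x<0 with |R(x)|<1.
x=-0.87: |R|=1.0761
R=1: x+5/4x²=0 ⇒ x=−4/5=-0.8000; min R=1−1/(4·5/4)=0.8000>−1
Confirm numerically:
  x=-0.552: |R|=0.82888 <1
  x=-0.334: |R|=0.80544 <1
  x=-0.329: |R|=0.80630 <1
  x=-1.245: |R|=1.69253 >1
  x=-0.937: |R|=1.16046 >1
So |R|<1 on (-0.8000, 0).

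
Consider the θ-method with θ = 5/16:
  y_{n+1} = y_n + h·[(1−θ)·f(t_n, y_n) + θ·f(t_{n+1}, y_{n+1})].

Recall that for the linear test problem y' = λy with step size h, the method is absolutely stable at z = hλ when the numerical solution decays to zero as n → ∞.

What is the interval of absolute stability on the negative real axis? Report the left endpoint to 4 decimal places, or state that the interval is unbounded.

Set f=λy, z=hλ:
  y_{n+1} = y_n + z·[11/16·y_n + 5/16·y_{n+1}] ⇒ (1 − 5/16z)y_{n+1} = (1 + 11/16z)y_n
  so R(z) = (1 + 11/16z)/(1 − 5/16z).

Boundary: |R(x)|=1, x<0.
x=-1.52: |R|=0.0305
R=−1: 1+11/16x = −1+5/16x ⇒ -3/8x=2 ⇒ x=2/(-3/8)=-5.3333
Confirm numerically:
  x=-3.839: |R|=0.74525 <1
  x=-3.364: |R|=0.63998 <1
  x=-3.283: |R|=0.62048 <1
  x=-5.896: |R|=1.07423 >1
  x=-5.879: |R|=1.07212 >1
Stable set (-5.3333, 0).

(-5.3333, 0).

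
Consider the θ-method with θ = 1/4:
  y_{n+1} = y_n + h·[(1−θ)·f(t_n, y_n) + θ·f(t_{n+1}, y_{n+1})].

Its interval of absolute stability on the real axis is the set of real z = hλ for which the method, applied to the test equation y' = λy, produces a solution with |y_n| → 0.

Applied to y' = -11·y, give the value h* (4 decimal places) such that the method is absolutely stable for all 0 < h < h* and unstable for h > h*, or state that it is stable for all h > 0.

(-4.0000,0); λ=-11 ⇒ h* = (4)/11 = 0.3636.

Set f=λy, z=hλ:
  y_{n+1} = y_n + z·[3/4·y_n + 1/4·y_{n+1}] ⇒ (1 − 1/4z)y_{n+1} = (1 + 3/4z)y_n
  so R(z) = (1 + 3/4z)/(1 − 1/4z).

Boundary: |R(x)|=1, x<0.
x=-1.18: |R|=0.0888
R=−1: 1+3/4x = −1+1/4x ⇒ -1/2x=2 ⇒ x=2/(-1/2)=-4.0000
Confirm numerically:
  x=-3.763: |R|=0.93894 <1
  x=-3.215: |R|=0.78240 <1
  x=-2.469: |R|=0.52667 <1
  x=-2.150: |R|=0.39837 <1
  x=-4.399: |R|=1.09501 >1
  x=-4.146: |R|=1.03585 >1
So |R|<1 on (-4.0000, 0).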